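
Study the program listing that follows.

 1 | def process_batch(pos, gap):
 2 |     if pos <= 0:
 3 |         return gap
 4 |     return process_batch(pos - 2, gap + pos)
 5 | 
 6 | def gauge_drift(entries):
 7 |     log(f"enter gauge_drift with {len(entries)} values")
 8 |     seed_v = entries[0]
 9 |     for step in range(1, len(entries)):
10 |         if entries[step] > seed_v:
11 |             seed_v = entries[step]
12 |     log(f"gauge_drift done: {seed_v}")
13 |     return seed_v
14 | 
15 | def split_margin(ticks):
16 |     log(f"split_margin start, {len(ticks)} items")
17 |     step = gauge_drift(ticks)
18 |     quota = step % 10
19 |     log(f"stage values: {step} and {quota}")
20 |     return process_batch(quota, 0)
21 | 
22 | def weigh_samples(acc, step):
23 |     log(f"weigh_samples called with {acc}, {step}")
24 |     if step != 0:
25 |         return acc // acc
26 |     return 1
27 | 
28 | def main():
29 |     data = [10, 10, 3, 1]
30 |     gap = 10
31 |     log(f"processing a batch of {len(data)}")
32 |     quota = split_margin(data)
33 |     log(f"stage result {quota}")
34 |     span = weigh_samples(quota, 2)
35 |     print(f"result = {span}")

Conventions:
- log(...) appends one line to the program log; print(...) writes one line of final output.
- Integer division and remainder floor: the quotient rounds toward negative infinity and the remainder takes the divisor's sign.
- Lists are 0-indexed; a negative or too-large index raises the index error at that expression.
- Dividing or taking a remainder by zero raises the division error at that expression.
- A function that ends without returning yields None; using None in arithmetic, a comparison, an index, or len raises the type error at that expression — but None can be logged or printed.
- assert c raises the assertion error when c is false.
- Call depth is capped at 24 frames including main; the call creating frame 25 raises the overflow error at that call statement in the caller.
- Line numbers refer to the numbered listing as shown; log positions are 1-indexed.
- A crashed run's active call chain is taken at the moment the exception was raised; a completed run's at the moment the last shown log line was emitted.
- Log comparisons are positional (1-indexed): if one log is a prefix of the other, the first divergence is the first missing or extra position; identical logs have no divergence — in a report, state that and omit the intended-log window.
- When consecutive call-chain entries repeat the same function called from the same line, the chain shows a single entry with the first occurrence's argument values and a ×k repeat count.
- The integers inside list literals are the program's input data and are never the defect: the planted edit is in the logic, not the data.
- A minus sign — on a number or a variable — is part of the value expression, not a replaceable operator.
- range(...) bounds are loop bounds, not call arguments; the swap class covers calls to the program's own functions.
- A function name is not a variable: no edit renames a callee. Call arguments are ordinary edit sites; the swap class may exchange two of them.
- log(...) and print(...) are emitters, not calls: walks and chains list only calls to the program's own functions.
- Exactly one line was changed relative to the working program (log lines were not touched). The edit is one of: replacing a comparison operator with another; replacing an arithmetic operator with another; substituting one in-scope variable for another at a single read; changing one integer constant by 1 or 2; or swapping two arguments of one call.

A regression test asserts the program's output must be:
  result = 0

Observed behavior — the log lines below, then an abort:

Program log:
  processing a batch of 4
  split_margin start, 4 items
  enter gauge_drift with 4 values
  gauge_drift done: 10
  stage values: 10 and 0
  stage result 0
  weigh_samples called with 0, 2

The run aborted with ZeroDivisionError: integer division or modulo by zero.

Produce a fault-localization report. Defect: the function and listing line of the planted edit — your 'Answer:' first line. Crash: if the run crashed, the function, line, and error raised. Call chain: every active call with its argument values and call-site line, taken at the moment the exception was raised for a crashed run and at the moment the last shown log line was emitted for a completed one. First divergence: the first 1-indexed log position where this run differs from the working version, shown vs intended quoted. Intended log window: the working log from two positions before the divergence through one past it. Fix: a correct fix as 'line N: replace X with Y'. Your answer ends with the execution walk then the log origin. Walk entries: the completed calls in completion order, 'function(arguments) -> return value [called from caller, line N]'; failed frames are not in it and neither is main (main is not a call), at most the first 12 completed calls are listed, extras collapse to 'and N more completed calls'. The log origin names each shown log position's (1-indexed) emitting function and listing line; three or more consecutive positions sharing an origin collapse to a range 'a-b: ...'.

Answer: the defect is in weigh_samples at line 25.
Key observation: The log gives no warning — it matches the intended run right up to the abort.
Crash: weigh_samples, line 25, ZeroDivisionError.
Call chain: main -> weigh_samples(0, 2) (called at line 34).
First divergence: none (the log streams are identical).
Execution walk:
  gauge_drift([10, 10, 3, 1]) -> 10  [called from split_margin, line 17]
  process_batch(0, 0) -> 0  [called from split_margin, line 20]
  split_margin([10, 10, 3, 1]) -> 0  [called from main, line 32]
Log line origins:
  1 — main, line 31
  2 — split_margin, line 16
  3 — gauge_drift, line 7
  4 — gauge_drift, line 12
  5 — split_margin, line 19
  6 — main, line 33
  7 — weigh_samples, line 23
A correct fix: line 25: replace `acc // acc` with `acc // step`.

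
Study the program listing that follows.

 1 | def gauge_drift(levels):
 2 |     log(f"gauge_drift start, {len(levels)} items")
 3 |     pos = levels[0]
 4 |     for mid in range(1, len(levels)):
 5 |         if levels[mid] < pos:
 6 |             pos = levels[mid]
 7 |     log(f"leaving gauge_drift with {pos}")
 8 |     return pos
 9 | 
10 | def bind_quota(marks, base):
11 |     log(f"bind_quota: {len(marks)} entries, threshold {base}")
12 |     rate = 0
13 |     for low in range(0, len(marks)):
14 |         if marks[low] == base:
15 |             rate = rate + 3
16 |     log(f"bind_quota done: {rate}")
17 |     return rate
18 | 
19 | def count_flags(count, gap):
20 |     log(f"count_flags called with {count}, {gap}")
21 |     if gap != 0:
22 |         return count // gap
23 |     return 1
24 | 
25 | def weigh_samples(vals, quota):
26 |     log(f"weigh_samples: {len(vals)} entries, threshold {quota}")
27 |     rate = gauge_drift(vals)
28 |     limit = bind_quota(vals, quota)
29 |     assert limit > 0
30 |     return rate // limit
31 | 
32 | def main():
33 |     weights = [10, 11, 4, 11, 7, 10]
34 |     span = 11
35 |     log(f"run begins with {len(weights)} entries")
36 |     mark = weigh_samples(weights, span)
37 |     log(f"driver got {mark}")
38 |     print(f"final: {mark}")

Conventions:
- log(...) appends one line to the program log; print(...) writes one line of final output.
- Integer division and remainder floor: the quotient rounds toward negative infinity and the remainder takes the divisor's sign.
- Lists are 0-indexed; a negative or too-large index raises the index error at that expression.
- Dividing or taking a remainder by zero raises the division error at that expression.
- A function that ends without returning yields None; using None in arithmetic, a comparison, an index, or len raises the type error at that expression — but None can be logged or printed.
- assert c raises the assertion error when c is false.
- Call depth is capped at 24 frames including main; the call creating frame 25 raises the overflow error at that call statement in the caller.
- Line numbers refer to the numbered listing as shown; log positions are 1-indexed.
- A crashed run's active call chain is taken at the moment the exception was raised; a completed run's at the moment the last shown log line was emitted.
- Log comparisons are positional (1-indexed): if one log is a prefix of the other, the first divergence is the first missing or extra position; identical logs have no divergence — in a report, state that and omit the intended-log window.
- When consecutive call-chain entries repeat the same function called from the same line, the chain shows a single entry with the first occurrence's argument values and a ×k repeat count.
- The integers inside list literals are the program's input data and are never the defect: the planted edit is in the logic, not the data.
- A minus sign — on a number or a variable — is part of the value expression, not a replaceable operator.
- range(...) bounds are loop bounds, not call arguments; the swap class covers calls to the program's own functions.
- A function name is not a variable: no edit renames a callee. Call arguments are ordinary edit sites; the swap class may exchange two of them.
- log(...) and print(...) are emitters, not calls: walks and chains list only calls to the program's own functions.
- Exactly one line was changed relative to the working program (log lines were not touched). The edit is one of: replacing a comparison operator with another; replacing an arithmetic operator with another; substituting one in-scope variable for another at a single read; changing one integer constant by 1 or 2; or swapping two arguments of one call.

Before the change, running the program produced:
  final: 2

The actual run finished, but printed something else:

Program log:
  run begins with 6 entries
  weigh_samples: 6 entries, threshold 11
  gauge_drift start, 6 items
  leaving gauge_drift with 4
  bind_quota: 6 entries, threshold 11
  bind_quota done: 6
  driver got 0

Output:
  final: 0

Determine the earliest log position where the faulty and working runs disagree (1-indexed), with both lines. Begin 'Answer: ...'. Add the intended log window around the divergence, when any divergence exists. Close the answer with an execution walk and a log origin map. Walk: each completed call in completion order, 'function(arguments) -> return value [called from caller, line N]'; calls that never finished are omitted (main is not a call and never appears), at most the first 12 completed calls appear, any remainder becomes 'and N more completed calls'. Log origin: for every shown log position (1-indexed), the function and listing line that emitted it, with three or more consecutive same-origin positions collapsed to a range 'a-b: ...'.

Answer: position 6 — shown 'bind_quota done: 6', intended 'bind_quota done: 2'.
Intended log window:
  4: leaving gauge_drift with 4
  5: bind_quota: 6 entries, threshold 11
  6: bind_quota done: 2
  7: driver got 2
Execution walk:
  gauge_drift([10, 11, 4, 11, 7, 10]) -> 4  [called from weigh_samples, line 27]
  bind_quota([10, 11, 4, 11, 7, 10], 11) -> 6  [called from weigh_samples, line 28]
  weigh_samples([10, 11, 4, 11, 7, 10], 11) -> 0  [called from main, line 36]
Log origin:
  1: emitted by main (line 35)
  2: emitted by weigh_samples (line 26)
  3: emitted by gauge_drift (line 2)
  4: emitted by gauge_drift (line 7)
  5: emitted by bind_quota (line 11)
  6: emitted by bind_quota (line 16)
  7: emitted by main (line 37)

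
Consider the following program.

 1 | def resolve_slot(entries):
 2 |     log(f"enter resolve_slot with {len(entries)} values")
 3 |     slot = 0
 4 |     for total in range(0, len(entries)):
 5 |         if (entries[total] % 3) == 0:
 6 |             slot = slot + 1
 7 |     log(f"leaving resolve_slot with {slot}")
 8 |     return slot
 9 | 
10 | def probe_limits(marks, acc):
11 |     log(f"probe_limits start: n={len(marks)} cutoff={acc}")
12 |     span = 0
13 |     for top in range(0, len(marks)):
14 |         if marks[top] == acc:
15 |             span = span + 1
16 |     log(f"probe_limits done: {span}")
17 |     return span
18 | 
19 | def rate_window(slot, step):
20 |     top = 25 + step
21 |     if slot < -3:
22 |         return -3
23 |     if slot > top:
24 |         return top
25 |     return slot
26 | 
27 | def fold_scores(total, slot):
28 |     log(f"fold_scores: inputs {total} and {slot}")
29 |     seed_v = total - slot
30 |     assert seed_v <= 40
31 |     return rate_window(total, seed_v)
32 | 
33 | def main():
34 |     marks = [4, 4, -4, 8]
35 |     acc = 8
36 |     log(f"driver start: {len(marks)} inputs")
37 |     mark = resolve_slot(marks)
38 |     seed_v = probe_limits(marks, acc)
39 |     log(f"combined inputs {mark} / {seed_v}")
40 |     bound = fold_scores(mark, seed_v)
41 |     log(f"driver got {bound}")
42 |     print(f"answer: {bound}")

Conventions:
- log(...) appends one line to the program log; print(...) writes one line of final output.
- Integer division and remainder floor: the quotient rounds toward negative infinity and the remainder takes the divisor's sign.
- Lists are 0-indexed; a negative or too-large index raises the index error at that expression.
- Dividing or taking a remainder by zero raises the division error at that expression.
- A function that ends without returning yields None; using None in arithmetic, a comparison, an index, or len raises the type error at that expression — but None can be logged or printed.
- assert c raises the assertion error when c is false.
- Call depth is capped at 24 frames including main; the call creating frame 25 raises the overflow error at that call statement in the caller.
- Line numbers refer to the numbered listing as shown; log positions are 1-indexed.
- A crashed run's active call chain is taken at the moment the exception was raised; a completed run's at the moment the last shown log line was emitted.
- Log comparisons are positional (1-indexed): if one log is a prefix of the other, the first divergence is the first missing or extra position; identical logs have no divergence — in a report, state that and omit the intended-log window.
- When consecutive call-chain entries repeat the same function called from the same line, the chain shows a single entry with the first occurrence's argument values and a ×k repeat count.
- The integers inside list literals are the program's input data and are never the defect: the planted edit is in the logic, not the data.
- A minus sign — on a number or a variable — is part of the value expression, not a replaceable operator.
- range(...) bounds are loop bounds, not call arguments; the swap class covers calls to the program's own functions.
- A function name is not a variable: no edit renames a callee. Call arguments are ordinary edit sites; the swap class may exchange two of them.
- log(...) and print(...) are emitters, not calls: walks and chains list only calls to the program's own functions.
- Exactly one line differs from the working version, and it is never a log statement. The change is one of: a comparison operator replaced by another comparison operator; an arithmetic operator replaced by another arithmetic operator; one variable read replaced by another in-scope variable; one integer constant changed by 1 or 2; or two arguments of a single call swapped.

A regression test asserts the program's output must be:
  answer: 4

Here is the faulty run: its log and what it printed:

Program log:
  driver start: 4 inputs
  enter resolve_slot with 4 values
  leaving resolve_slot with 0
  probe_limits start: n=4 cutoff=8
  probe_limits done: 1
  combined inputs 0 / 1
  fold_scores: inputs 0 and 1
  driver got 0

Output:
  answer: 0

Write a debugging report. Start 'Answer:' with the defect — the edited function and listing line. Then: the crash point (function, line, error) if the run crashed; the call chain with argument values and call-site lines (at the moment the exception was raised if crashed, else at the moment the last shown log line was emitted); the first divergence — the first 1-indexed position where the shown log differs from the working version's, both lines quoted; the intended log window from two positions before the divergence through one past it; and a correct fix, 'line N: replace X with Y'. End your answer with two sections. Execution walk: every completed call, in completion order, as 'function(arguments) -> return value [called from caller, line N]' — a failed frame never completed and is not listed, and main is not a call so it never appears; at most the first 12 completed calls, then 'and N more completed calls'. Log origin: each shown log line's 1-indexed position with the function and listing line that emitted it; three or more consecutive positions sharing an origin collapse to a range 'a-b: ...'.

Answer: the defect is in resolve_slot at line 5.
Core observation: Log line 3 is where behavior first shows: 'leaving resolve_slot with 0' appears instead of 'leaving resolve_slot with 4'.
Call chain: main.
First divergence: position 3; shown 'leaving resolve_slot with 0' vs intended 'leaving resolve_slot with 4'.
Intended log window:
  1: driver start: 4 inputs
  2: enter resolve_slot with 4 values
  3: leaving resolve_slot with 4
  4: probe_limits start: n=4 cutoff=8
Execution walk:
  resolve_slot([4, 4, -4, 8]) -> 0  [called from main, line 37]
  probe_limits([4, 4, -4, 8], 8) -> 1  [called from main, line 38]
  rate_window(0, -1) -> 0  [called from fold_scores, line 31]
  fold_scores(0, 1) -> 0  [called from main, line 40]
Log line origins:
  1: from main, line 36
  2: from resolve_slot, line 2
  3: from resolve_slot, line 7
  4: from probe_limits, line 11
  5: from probe_limits, line 16
  6: from main, line 39
  7: from fold_scores, line 28
  8: from main, line 41
A correct fix: line 5: replace `3` with `2`.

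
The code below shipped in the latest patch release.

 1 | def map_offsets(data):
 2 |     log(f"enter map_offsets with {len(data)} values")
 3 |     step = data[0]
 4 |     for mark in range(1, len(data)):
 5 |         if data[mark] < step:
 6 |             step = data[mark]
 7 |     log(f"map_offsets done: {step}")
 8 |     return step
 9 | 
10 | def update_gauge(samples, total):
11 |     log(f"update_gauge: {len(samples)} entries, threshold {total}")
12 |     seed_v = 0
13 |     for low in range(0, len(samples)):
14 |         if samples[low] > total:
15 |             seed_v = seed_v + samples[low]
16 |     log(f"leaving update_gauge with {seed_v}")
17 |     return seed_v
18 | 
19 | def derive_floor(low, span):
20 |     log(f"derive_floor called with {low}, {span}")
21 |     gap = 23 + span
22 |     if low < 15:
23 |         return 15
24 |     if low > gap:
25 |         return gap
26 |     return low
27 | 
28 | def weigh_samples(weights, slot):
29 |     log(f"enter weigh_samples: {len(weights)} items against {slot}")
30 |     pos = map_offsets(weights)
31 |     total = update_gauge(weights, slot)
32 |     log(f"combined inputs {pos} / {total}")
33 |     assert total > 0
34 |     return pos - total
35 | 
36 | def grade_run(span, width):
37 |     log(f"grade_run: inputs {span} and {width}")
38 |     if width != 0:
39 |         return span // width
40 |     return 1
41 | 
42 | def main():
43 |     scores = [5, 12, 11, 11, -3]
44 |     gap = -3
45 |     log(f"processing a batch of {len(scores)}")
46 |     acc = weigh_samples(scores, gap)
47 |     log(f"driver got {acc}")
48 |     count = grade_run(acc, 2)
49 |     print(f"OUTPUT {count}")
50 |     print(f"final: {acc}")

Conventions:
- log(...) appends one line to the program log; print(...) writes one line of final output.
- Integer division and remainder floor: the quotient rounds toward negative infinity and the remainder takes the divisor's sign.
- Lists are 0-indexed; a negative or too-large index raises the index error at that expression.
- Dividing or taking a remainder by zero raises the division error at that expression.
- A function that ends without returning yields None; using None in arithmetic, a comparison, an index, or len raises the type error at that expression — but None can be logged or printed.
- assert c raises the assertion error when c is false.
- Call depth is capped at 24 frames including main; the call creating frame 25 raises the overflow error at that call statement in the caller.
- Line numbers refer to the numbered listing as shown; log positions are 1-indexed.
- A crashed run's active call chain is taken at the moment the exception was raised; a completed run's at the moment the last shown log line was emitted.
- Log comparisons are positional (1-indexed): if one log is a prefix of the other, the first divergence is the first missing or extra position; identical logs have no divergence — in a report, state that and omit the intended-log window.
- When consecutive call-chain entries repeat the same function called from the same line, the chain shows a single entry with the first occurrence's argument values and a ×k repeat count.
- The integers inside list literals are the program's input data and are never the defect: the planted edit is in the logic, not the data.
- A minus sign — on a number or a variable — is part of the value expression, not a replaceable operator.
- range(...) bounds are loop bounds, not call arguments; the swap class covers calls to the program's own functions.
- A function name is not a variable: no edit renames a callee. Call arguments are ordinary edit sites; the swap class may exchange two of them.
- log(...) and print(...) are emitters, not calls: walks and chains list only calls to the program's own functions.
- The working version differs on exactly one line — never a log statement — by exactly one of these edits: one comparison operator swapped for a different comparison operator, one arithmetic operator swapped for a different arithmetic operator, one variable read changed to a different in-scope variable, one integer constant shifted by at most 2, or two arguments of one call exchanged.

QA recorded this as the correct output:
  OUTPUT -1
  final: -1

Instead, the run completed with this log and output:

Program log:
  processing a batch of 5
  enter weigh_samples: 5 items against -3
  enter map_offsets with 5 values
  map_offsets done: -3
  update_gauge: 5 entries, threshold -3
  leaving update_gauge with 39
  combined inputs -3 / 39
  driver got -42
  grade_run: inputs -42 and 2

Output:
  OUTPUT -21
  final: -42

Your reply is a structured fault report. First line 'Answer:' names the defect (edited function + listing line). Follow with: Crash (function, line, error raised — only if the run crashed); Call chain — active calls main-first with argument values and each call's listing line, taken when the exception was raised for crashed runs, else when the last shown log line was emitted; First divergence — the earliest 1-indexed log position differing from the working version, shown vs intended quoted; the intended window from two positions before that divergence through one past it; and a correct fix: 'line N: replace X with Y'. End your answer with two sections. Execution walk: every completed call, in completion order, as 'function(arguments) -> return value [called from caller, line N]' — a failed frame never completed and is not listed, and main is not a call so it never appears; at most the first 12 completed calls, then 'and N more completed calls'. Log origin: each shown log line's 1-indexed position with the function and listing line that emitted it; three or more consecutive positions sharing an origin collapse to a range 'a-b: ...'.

Answer: the defect is in weigh_samples at line 34.
Core observation: The log first diverges at position 8: the faulty run prints 'driver got -42' where the working version prints 'driver got -1'.
Call chain: main -> grade_run(-42, 2) (called at line 48).
First divergence: at position 8 the run shows 'driver got -42' where the working version logs 'driver got -1'.
Intended log window:
  6: leaving update_gauge with 39
  7: combined inputs -3 / 39
  8: driver got -1
  9: grade_run: inputs -1 and 2
Execution walk:
  map_offsets([5, 12, 11, 11, -3]) -> -3  [called from weigh_samples, line 30]
  update_gauge([5, 12, 11, 11, -3], -3) -> 39  [called from weigh_samples, line 31]
  weigh_samples([5, 12, 11, 11, -3], -3) -> -42  [called from main, line 46]
  grade_run(-42, 2) -> -21  [called from main, line 48]
Origin of each log line:
  1: from main, line 45
  2: from weigh_samples, line 29
  3: from map_offsets, line 2
  4: from map_offsets, line 7
  5: from update_gauge, line 11
  6: from update_gauge, line 16
  7: from weigh_samples, line 32
  8: from main, line 47
  9: from grade_run, line 37
A correct fix: line 34: replace `-` with `//`.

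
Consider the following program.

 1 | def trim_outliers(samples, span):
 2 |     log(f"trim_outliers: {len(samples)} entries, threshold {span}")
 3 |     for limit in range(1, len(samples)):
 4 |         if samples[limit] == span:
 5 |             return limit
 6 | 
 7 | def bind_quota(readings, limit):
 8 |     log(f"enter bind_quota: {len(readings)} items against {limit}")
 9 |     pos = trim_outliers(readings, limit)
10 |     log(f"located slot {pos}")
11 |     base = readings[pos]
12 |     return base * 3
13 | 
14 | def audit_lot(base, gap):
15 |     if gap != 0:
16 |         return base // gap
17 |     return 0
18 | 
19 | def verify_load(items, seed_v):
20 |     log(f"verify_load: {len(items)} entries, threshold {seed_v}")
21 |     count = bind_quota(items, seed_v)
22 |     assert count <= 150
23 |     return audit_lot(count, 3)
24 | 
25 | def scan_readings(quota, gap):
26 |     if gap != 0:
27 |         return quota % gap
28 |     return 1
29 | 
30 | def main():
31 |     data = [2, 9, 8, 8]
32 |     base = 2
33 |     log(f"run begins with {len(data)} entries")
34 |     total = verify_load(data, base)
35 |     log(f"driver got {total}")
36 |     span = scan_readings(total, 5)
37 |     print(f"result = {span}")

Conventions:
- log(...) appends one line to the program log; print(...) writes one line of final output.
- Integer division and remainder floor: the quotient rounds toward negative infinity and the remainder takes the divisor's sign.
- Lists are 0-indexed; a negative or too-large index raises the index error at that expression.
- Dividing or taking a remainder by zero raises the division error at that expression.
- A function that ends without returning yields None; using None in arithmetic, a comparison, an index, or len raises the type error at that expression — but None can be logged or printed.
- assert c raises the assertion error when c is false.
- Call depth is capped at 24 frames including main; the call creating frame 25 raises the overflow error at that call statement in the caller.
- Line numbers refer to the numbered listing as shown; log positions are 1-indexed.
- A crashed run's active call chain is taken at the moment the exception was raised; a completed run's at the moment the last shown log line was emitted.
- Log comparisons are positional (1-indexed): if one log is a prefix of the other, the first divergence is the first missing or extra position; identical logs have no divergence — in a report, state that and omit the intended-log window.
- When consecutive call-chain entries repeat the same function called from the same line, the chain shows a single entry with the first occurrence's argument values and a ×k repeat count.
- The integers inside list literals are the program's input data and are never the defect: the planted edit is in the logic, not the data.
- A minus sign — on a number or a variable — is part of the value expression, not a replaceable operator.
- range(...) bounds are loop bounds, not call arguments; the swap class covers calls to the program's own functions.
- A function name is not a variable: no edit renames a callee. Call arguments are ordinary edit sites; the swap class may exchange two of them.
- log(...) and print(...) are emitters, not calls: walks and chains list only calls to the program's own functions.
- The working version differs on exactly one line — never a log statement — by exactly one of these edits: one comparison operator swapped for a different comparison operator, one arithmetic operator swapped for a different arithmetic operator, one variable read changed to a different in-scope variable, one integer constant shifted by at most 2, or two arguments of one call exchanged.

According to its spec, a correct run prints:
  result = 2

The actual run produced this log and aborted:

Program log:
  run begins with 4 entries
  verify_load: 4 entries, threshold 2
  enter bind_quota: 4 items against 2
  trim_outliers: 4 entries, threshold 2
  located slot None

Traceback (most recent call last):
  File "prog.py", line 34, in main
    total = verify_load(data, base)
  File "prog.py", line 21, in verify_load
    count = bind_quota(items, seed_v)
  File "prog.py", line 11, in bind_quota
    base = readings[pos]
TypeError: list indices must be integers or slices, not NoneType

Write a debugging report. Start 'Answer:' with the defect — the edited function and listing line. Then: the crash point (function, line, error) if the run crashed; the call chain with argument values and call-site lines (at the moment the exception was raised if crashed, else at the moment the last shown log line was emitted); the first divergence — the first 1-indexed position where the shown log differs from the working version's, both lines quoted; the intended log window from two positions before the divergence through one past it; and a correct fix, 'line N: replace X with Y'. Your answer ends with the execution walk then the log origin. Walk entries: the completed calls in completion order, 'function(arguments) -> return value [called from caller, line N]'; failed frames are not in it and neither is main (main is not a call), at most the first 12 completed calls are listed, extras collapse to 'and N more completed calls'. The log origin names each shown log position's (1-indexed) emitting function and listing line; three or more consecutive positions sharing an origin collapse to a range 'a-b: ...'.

Answer: the defect is in trim_outliers at line 3.
Key fact: The log first diverges at position 5: the faulty run prints 'located slot None' where the working version prints 'located slot 0'.
Crash: bind_quota, line 11, TypeError.
Call chain: main -> verify_load([2, 9, 8, 8], 2) (called at line 34) -> bind_quota([2, 9, 8, 8], 2) (called at line 21).
First divergence: position 5 — the shown line 'located slot None' should read 'located slot 0'.
Intended log window:
  3: enter bind_quota: 4 items against 2
  4: trim_outliers: 4 entries, threshold 2
  5: located slot 0
  6: driver got 2
Execution walk:
  trim_outliers([2, 9, 8, 8], 2) -> None  [called from bind_quota, line 9]
Log origins:
  1: logged in main at line 33
  2: logged in verify_load at line 20
  3: logged in bind_quota at line 8
  4: logged in trim_outliers at line 2
  5: logged in bind_quota at line 10
A correct fix: line 3: replace `1` with `0`.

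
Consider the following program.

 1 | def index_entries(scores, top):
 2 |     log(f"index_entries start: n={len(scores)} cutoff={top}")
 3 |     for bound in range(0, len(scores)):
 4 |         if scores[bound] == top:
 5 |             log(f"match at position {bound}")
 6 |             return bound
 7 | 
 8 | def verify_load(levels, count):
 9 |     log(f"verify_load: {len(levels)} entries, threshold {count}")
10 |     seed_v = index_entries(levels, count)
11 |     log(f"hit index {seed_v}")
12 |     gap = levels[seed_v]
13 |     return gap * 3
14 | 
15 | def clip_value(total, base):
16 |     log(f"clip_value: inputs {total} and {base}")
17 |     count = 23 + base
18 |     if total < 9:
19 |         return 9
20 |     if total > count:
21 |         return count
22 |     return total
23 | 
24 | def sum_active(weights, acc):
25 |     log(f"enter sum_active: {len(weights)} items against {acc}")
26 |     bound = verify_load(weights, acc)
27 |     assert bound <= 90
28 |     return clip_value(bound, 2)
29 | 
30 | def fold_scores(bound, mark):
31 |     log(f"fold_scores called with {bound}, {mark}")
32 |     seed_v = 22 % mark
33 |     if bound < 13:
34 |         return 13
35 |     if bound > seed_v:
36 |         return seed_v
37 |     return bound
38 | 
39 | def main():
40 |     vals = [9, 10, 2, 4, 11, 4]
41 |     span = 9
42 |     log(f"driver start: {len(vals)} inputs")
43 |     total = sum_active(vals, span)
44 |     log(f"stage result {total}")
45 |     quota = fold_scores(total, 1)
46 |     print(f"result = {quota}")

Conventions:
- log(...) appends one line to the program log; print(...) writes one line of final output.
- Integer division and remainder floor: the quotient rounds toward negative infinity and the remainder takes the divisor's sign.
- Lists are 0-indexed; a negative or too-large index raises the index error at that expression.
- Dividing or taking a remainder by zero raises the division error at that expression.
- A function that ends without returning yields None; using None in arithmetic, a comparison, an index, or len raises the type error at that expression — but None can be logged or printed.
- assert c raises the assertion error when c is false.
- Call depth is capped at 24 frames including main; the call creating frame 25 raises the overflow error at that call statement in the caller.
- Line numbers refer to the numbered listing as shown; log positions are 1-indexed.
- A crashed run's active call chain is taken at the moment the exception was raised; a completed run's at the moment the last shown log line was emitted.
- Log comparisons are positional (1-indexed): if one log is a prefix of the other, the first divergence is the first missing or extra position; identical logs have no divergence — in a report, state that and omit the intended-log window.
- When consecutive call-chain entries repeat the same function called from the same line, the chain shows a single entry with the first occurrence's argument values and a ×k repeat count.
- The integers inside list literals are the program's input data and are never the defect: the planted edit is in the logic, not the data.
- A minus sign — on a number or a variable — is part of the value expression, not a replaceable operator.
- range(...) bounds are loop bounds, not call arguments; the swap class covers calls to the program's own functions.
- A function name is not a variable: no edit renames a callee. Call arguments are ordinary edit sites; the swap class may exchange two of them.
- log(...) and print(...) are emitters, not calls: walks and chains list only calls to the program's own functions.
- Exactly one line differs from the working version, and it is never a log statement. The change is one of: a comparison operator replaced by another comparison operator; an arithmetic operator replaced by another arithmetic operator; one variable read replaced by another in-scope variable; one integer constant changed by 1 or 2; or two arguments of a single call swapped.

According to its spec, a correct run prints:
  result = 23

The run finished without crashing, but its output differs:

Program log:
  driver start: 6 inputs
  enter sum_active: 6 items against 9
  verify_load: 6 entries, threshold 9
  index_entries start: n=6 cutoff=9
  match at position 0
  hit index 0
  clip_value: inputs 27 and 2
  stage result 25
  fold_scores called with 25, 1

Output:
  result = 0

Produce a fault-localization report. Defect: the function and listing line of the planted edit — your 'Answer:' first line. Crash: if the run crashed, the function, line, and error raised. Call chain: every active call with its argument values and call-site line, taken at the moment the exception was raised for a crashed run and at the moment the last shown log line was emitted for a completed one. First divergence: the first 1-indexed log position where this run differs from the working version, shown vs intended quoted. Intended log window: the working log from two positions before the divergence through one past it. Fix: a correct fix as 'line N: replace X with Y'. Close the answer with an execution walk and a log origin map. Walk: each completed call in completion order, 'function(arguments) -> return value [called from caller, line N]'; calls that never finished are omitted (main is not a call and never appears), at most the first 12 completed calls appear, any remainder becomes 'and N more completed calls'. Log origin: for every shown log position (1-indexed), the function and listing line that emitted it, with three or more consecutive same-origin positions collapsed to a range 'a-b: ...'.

Answer: the defect is in fold_scores at line 32.
Key fact: No log line changed; the fault shows up purely in the output.
Call chain: main -> fold_scores(25, 1) (called at line 45).
First divergence: there is none — every log position agrees.
Execution walk:
  index_entries([9, 10, 2, 4, 11, 4], 9) -> 0  [called from verify_load, line 10]
  verify_load([9, 10, 2, 4, 11, 4], 9) -> 27  [called from sum_active, line 26]
  clip_value(27, 2) -> 25  [called from sum_active, line 28]
  sum_active([9, 10, 2, 4, 11, 4], 9) -> 25  [called from main, line 43]
  fold_scores(25, 1) -> 0  [called from main, line 45]
Log origins:
  1 — main, line 42
  2 — sum_active, line 25
  3 — verify_load, line 9
  4 — index_entries, line 2
  5 — index_entries, line 5
  6 — verify_load, line 11
  7 — clip_value, line 16
  8 — main, line 44
  9 — fold_scores, line 31
A correct fix: line 32: replace `%` with `+`.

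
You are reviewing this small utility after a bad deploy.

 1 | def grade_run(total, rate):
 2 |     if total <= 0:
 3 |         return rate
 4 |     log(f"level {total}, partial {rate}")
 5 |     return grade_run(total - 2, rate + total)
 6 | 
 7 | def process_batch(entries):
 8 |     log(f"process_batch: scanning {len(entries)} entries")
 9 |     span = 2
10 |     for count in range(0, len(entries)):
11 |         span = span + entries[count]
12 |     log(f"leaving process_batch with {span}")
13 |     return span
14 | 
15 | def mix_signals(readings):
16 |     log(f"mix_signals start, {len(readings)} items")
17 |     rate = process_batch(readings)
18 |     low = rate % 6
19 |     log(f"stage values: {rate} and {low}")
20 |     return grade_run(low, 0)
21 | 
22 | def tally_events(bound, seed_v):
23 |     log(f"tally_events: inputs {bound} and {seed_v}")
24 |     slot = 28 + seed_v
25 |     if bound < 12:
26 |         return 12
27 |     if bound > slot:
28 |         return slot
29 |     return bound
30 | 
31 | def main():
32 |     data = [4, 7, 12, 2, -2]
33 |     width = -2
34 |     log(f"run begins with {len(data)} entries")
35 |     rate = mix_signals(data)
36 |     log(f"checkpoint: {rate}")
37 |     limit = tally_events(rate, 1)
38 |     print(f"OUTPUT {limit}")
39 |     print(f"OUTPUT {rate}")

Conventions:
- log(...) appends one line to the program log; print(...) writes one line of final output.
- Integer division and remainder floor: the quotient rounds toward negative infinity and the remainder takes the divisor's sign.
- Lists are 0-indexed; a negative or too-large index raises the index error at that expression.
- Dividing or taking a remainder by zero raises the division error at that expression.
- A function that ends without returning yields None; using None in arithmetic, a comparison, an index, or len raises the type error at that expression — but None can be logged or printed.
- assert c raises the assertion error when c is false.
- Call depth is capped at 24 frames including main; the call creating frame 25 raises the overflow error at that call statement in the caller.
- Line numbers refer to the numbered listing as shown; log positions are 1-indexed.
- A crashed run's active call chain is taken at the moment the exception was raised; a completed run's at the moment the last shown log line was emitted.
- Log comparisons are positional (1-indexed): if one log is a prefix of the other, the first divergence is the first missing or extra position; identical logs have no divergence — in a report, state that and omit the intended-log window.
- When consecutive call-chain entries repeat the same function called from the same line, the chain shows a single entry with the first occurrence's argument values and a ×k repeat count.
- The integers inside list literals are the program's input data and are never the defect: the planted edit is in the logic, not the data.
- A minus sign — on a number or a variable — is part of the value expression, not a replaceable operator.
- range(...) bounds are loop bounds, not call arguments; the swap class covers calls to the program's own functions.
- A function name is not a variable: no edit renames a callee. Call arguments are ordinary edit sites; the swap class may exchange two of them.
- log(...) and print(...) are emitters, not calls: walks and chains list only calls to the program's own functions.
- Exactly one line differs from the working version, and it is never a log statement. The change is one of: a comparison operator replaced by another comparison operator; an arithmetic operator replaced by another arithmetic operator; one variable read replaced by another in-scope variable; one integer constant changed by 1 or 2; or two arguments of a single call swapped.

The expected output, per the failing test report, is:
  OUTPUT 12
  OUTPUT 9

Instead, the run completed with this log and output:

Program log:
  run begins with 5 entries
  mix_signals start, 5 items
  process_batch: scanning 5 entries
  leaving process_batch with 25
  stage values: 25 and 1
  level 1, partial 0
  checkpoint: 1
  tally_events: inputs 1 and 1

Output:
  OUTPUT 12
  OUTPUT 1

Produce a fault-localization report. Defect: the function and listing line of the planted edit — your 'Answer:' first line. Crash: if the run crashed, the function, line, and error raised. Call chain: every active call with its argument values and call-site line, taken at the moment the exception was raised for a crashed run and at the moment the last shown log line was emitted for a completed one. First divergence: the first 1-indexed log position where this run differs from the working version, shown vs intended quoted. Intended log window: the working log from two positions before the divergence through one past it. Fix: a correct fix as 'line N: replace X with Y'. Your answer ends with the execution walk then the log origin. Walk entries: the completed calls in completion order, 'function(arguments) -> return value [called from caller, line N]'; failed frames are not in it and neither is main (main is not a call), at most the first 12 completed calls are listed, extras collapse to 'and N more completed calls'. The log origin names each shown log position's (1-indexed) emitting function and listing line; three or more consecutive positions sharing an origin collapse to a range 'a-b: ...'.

Answer: the defect is in process_batch at line 9.
Key fact: Log line 4 is where behavior first shows: 'leaving process_batch with 25' appears instead of 'leaving process_batch with 23'.
Call chain: main -> tally_events(1, 1) (called at line 37).
First divergence: position 4 — the shown line 'leaving process_batch with 25' should read 'leaving process_batch with 23'.
Intended log window:
  2: mix_signals start, 5 items
  3: process_batch: scanning 5 entries
  4: leaving process_batch with 23
  5: stage values: 23 and 5
Execution walk:
  process_batch([4, 7, 12, 2, -2]) -> 25  [called from mix_signals, line 17]
  grade_run(-1, 1) -> 1  [called from grade_run, line 5]
  grade_run(1, 0) -> 1  [called from mix_signals, line 20]
  mix_signals([4, 7, 12, 2, -2]) -> 1  [called from main, line 35]
  tally_events(1, 1) -> 12  [called from main, line 37]
Log origins:
  1: from main, line 34
  2: from mix_signals, line 16
  3: from process_batch, line 8
  4: from process_batch, line 12
  5: from mix_signals, line 19
  6: from grade_run, line 4
  7: from main, line 36
  8: from tally_events, line 23
A correct fix: line 9: replace `2` with `0`.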